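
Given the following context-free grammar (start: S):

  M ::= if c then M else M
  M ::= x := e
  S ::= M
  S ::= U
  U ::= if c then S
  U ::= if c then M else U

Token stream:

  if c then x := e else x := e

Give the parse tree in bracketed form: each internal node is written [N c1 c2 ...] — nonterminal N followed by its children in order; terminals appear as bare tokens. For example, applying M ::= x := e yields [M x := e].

S
M
if c then M else M
if c then x := e else M
if c then x := e else x := e

[S [M if c then [M x := e] else [M x := e]]]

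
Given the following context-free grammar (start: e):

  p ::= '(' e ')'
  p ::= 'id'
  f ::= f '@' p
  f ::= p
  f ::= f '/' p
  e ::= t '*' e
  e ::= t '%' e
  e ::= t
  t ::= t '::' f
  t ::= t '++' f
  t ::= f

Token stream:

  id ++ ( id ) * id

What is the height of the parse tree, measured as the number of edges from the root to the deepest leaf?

8

[e [t [t [f [p id]]] ++ [f [p ( [e [t [f [p id]]]] )]]] * [e [t [f [p id]]]]]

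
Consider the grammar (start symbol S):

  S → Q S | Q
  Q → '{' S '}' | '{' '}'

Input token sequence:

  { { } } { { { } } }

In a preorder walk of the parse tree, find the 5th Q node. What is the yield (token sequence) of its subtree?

{ }

[S [Q { [S [Q { }]] }] [S [Q { [S [Q { [S [Q { }]] }]] }]]]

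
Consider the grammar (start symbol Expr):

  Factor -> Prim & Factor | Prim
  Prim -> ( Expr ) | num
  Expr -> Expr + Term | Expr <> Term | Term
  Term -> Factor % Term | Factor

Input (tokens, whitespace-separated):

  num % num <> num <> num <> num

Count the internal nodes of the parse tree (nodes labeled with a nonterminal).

[Expr [Expr [Expr [Expr [Term [Factor [Prim num]] % [Term [Factor [Prim num]]]]] <> [Term [Factor [Prim num]]]] <> [Term [Factor [Prim num]]]] <> [Term [Factor [Prim num]]]]

19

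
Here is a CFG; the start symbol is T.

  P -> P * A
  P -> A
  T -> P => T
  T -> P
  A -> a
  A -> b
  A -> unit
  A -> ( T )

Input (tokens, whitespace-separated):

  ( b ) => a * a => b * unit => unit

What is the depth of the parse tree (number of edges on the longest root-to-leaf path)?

[T [P [A ( [T [P [A b]]] )]] => [T [P [P [A a]] * [A a]] => [T [P [P [A b]] * [A unit]] => [T [P [A unit]]]]]]

6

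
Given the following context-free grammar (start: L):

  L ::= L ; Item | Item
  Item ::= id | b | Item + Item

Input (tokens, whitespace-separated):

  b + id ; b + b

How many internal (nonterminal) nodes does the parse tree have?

[L [L [Item [Item b] + [Item id]]] ; [Item [Item b] + [Item b]]]

8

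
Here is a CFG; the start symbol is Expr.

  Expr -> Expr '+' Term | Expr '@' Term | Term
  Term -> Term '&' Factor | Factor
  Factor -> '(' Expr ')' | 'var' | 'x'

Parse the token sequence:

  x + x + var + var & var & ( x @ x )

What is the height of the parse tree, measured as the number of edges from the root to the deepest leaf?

[Expr [Expr [Expr [Expr [Term [Factor x]]] + [Term [Factor x]]] + [Term [Factor var]]] + [Term [Term [Term [Factor var]] & [Factor var]] & [Factor ( [Expr [Expr [Term [Factor x]]] @ [Term [Factor x]]] )]]]

7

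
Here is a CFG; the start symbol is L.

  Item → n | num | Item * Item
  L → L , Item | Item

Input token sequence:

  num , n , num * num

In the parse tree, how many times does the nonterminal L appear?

[L [L [L [Item num]] , [Item n]] , [Item [Item num] * [Item num]]]

3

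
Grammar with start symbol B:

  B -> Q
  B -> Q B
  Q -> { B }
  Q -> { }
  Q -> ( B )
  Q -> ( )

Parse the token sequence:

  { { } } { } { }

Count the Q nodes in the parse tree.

[B [Q { [B [Q { }]] }] [B [Q { }] [B [Q { }]]]]

4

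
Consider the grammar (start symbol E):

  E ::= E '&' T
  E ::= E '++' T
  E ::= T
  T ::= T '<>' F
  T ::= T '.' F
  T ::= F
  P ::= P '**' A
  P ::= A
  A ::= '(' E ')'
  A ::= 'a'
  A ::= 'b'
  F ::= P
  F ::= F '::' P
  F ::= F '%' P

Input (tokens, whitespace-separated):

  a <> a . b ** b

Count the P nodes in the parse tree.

[E [T [T [T [F [P [A a]]]] <> [F [P [A a]]]] . [F [P [P [A b]] ** [A b]]]]]

4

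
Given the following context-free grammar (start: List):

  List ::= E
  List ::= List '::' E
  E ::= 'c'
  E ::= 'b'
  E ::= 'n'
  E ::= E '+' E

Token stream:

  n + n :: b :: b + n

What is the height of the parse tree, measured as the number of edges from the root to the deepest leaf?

[List [List [List [E [E n] + [E n]]] :: [E b]] :: [E [E b] + [E n]]]

5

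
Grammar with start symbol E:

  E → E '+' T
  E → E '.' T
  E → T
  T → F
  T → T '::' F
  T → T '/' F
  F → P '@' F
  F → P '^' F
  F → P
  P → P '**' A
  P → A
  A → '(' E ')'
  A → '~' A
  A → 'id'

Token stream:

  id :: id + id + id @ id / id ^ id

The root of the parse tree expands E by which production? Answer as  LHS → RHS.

[E [E [E [T [T [F [P [A id]]]] :: [F [P [A id]]]]] + [T [F [P [A id]]]]] + [T [T [F [P [A id]] @ [F [P [A id]]]]] / [F [P [A id]] ^ [F [P [A id]]]]]]

E → E '+' T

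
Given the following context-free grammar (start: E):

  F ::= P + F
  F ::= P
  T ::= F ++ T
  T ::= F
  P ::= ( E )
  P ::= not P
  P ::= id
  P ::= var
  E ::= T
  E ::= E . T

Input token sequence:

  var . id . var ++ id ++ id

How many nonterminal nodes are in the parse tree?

18

[E [E [E [T [F [P var]]]] . [T [F [P id]]]] . [T [F [P var]] ++ [T [F [P id]] ++ [T [F [P id]]]]]]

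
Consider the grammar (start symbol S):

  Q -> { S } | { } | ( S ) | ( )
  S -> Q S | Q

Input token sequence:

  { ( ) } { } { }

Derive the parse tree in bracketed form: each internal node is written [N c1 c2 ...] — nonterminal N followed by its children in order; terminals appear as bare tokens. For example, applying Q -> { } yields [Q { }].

S
Q S
{ S } S
{ Q } S
{ ( ) } S
{ ( ) } Q S
{ ( ) } { } S
{ ( ) } { } Q
{ ( ) } { } { }

[S [Q { [S [Q ( )]] }] [S [Q { }] [S [Q { }]]]]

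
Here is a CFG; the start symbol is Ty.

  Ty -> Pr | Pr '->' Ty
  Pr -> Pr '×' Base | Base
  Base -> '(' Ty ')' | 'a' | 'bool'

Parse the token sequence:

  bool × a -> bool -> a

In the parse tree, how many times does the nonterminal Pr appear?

4

[Ty [Pr [Pr [Base bool]] × [Base a]] -> [Ty [Pr [Base bool]] -> [Ty [Pr [Base a]]]]]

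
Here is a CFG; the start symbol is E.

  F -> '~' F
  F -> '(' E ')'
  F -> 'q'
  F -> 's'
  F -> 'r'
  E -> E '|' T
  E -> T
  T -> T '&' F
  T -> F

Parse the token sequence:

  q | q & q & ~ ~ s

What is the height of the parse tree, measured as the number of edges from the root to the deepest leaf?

5

[E [E [T [F q]]] | [T [T [T [F q]] & [F q]] & [F ~ [F ~ [F s]]]]]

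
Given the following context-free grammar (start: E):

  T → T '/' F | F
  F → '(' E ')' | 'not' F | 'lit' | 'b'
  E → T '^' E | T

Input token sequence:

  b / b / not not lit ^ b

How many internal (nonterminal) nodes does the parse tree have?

[E [T [T [T [F b]] / [F b]] / [F not [F not [F lit]]]] ^ [E [T [F b]]]]

12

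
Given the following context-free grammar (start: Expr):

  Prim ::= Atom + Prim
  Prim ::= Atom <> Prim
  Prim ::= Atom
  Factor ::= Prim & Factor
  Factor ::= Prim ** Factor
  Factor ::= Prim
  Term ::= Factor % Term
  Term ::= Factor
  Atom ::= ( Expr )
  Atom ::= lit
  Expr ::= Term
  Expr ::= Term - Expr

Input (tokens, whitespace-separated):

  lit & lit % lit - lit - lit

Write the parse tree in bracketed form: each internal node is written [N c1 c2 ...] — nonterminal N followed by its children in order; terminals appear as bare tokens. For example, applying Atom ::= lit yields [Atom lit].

Expr
Term - Expr
Factor % Term - Expr
Prim & Factor % Term - Expr
Atom & Factor % Term - Expr
lit & Factor % Term - Expr
lit & Prim % Term - Expr
lit & Atom % Term - Expr
lit & lit % Term - Expr
lit & lit % Factor - Expr
lit & lit % Prim - Expr
lit & lit % Atom - Expr
lit & lit % lit - Expr
lit & lit % lit - Term - Expr
lit & lit % lit - Factor - Expr
lit & lit % lit - Prim - Expr
lit & lit % lit - Atom - Expr
lit & lit % lit - lit - Expr
lit & lit % lit - lit - Term
lit & lit % lit - lit - Factor
lit & lit % lit - lit - Prim
lit & lit % lit - lit - Atom
lit & lit % lit - lit - lit

[Expr [Term [Factor [Prim [Atom lit]] & [Factor [Prim [Atom lit]]]] % [Term [Factor [Prim [Atom lit]]]]] - [Expr [Term [Factor [Prim [Atom lit]]]] - [Expr [Term [Factor [Prim [Atom lit]]]]]]]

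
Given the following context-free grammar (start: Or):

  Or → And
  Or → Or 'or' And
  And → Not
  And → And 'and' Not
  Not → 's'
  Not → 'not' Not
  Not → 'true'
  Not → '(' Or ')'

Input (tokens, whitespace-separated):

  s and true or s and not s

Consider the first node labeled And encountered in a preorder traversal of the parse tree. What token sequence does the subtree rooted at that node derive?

s and true

[Or [Or [And [And [Not s]] and [Not true]]] or [And [And [Not s]] and [Not not [Not s]]]]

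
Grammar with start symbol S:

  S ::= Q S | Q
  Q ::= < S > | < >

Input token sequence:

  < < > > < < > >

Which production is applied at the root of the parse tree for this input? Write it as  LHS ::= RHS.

[S [Q < [S [Q < >]] >] [S [Q < [S [Q < >]] >]]]

S ::= Q S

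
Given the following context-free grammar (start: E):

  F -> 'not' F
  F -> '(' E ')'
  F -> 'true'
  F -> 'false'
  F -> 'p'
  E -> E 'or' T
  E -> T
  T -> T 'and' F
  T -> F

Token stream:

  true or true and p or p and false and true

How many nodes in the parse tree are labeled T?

[E [E [E [T [F true]]] or [T [T [F true]] and [F p]]] or [T [T [T [F p]] and [F false]] and [F true]]]

6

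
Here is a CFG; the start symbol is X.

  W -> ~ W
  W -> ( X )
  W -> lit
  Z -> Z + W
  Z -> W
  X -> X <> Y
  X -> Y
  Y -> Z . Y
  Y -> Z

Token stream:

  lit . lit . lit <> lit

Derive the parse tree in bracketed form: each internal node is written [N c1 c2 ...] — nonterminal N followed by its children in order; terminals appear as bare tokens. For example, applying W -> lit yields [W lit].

X
X <> Y
Y <> Y
Z . Y <> Y
W . Y <> Y
lit . Y <> Y
lit . Z . Y <> Y
lit . W . Y <> Y
lit . lit . Y <> Y
lit . lit . Z <> Y
lit . lit . W <> Y
lit . lit . lit <> Y
lit . lit . lit <> Z
lit . lit . lit <> W
lit . lit . lit <> lit

[X [X [Y [Z [W lit]] . [Y [Z [W lit]] . [Y [Z [W lit]]]]]] <> [Y [Z [W lit]]]]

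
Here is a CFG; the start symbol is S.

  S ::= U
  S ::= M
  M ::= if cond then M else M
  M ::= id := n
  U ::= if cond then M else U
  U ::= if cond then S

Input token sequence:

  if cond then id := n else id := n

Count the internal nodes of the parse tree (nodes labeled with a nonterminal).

4

[S [M if cond then [M id := n] else [M id := n]]]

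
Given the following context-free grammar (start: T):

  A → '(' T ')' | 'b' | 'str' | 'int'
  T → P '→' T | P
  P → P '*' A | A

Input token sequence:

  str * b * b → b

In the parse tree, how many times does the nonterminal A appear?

4

[T [P [P [P [A str]] * [A b]] * [A b]] → [T [P [A b]]]]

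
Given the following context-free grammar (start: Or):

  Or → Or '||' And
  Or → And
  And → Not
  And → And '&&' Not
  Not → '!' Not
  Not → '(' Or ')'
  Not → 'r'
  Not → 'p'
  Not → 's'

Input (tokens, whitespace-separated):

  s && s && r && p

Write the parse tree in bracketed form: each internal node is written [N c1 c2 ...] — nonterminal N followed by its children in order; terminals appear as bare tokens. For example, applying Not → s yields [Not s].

Or
And
And && Not
And && Not && Not
And && Not && Not && Not
Not && Not && Not && Not
s && Not && Not && Not
s && s && Not && Not
s && s && r && Not
s && s && r && p

[Or [And [And [And [And [Not s]] && [Not s]] && [Not r]] && [Not p]]]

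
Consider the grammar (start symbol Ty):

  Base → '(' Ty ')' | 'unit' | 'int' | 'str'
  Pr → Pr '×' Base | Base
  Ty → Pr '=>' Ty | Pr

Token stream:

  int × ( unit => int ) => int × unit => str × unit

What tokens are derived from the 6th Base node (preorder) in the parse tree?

unit

[Ty [Pr [Pr [Base int]] × [Base ( [Ty [Pr [Base unit]] => [Ty [Pr [Base int]]]] )]] => [Ty [Pr [Pr [Base int]] × [Base unit]] => [Ty [Pr [Pr [Base str]] × [Base unit]]]]]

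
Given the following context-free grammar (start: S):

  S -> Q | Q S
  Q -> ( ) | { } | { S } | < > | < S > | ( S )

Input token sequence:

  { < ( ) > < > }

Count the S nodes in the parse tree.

4

[S [Q { [S [Q < [S [Q ( )]] >] [S [Q < >]]] }]]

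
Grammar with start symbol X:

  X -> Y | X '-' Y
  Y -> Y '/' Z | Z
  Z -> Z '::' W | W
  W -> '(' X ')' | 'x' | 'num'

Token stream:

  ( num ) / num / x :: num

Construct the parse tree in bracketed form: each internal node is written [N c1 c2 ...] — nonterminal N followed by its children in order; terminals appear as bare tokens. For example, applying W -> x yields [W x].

X
Y
Y / Z
Y / Z / Z
Z / Z / Z
W / Z / Z
( X ) / Z / Z
( Y ) / Z / Z
( Z ) / Z / Z
( W ) / Z / Z
( num ) / Z / Z
( num ) / W / Z
( num ) / num / Z
( num ) / num / Z :: W
( num ) / num / W :: W
( num ) / num / x :: W
( num ) / num / x :: num

[X [Y [Y [Y [Z [W ( [X [Y [Z [W num]]]] )]]] / [Z [W num]]] / [Z [Z [W x]] :: [W num]]]]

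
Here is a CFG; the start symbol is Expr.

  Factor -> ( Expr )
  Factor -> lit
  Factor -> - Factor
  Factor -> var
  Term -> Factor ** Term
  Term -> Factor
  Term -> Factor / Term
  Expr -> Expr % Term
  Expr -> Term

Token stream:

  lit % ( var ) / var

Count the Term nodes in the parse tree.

4

[Expr [Expr [Term [Factor lit]]] % [Term [Factor ( [Expr [Term [Factor var]]] )] / [Term [Factor var]]]]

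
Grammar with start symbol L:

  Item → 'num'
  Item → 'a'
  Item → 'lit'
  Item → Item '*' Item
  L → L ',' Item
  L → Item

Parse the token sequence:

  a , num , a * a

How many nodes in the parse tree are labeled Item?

[L [L [L [Item a]] , [Item num]] , [Item [Item a] * [Item a]]]

5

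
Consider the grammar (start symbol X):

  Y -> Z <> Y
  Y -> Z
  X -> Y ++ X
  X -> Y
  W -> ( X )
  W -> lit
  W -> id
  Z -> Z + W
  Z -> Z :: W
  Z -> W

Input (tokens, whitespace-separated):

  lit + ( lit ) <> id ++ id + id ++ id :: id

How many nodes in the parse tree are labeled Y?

5

[X [Y [Z [Z [W lit]] + [W ( [X [Y [Z [W lit]]]] )]] <> [Y [Z [W id]]]] ++ [X [Y [Z [Z [W id]] + [W id]]] ++ [X [Y [Z [Z [W id]] :: [W id]]]]]]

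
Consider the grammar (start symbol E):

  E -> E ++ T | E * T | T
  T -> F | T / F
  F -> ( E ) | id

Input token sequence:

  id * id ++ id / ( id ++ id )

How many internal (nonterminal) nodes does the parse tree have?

17

[E [E [E [T [F id]]] * [T [F id]]] ++ [T [T [F id]] / [F ( [E [E [T [F id]]] ++ [T [F id]]] )]]]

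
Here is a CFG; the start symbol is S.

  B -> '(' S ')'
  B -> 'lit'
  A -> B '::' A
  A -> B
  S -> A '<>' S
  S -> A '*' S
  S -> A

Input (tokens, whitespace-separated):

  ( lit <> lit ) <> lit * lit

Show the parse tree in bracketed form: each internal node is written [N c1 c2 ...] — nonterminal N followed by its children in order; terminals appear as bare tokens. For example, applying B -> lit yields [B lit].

[S [A [B ( [S [A [B lit]] <> [S [A [B lit]]]] )]] <> [S [A [B lit]] * [S [A [B lit]]]]]

S
A <> S
B <> S
( S ) <> S
( A <> S ) <> S
( B <> S ) <> S
( lit <> S ) <> S
( lit <> A ) <> S
( lit <> B ) <> S
( lit <> lit ) <> S
( lit <> lit ) <> A * S
( lit <> lit ) <> B * S
( lit <> lit ) <> lit * S
( lit <> lit ) <> lit * A
( lit <> lit ) <> lit * B
( lit <> lit ) <> lit * lit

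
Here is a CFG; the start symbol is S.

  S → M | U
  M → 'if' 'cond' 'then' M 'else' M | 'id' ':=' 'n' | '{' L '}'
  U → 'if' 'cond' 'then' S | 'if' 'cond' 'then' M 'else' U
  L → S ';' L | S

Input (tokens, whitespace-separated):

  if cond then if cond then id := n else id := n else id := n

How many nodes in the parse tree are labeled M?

[S [M if cond then [M if cond then [M id := n] else [M id := n]] else [M id := n]]]

5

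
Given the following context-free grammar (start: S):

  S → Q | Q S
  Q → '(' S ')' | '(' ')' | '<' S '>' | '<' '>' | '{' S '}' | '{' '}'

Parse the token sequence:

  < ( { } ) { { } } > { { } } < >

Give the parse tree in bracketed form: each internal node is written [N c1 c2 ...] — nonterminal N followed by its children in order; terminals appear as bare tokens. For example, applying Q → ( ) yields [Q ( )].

S
Q S
< S > S
< Q S > S
< ( S ) S > S
< ( Q ) S > S
< ( { } ) S > S
< ( { } ) Q > S
< ( { } ) { S } > S
< ( { } ) { Q } > S
< ( { } ) { { } } > S
< ( { } ) { { } } > Q S
< ( { } ) { { } } > { S } S
< ( { } ) { { } } > { Q } S
< ( { } ) { { } } > { { } } S
< ( { } ) { { } } > { { } } Q
< ( { } ) { { } } > { { } } < >

[S [Q < [S [Q ( [S [Q { }]] )] [S [Q { [S [Q { }]] }]]] >] [S [Q { [S [Q { }]] }] [S [Q < >]]]]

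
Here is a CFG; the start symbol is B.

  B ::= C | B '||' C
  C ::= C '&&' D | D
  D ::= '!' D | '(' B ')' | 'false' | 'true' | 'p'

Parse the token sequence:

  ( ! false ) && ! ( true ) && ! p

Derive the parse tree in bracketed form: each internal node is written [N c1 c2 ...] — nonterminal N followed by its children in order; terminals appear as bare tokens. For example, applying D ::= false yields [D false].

[B [C [C [C [D ( [B [C [D ! [D false]]]] )]] && [D ! [D ( [B [C [D true]]] )]]] && [D ! [D p]]]]

B
C
C && D
C && D && D
D && D && D
( B ) && D && D
( C ) && D && D
( D ) && D && D
( ! D ) && D && D
( ! false ) && D && D
( ! false ) && ! D && D
( ! false ) && ! ( B ) && D
( ! false ) && ! ( C ) && D
( ! false ) && ! ( D ) && D
( ! false ) && ! ( true ) && D
( ! false ) && ! ( true ) && ! D
( ! false ) && ! ( true ) && ! p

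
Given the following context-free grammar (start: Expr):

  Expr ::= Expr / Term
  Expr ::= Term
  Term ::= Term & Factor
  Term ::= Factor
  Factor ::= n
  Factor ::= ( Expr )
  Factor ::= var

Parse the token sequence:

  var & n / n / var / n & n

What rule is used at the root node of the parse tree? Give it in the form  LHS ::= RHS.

[Expr [Expr [Expr [Expr [Term [Term [Factor var]] & [Factor n]]] / [Term [Factor n]]] / [Term [Factor var]]] / [Term [Term [Factor n]] & [Factor n]]]

Expr ::= Expr / Term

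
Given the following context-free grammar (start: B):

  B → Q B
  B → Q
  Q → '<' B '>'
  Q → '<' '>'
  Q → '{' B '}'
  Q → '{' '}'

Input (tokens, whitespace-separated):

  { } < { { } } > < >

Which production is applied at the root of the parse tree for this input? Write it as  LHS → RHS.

[B [Q { }] [B [Q < [B [Q { [B [Q { }]] }]] >] [B [Q < >]]]]

B → Q B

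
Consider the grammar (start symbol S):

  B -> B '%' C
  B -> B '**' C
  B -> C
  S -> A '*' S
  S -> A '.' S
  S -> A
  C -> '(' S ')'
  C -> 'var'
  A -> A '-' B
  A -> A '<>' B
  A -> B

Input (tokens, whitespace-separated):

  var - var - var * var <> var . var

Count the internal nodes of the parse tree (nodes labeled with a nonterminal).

[S [A [A [A [B [C var]]] - [B [C var]]] - [B [C var]]] * [S [A [A [B [C var]]] <> [B [C var]]] . [S [A [B [C var]]]]]]

21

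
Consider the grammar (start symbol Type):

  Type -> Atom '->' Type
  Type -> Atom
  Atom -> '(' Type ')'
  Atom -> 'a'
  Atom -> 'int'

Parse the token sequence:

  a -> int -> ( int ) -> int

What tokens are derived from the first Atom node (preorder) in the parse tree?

a

[Type [Atom a] -> [Type [Atom int] -> [Type [Atom ( [Type [Atom int]] )] -> [Type [Atom int]]]]]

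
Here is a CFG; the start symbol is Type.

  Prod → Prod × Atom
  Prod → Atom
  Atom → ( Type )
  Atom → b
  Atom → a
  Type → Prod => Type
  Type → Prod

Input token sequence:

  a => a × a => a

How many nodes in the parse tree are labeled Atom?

[Type [Prod [Atom a]] => [Type [Prod [Prod [Atom a]] × [Atom a]] => [Type [Prod [Atom a]]]]]

4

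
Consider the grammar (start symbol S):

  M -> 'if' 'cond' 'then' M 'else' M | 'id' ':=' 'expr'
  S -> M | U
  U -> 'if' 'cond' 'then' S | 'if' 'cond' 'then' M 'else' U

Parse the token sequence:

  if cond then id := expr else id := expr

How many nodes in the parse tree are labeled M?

[S [M if cond then [M id := expr] else [M id := expr]]]

3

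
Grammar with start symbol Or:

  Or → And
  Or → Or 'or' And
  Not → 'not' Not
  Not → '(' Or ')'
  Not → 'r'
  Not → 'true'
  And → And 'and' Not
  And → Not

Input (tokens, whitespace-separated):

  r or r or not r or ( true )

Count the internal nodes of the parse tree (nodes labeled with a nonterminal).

16

[Or [Or [Or [Or [And [Not r]]] or [And [Not r]]] or [And [Not not [Not r]]]] or [And [Not ( [Or [And [Not true]]] )]]]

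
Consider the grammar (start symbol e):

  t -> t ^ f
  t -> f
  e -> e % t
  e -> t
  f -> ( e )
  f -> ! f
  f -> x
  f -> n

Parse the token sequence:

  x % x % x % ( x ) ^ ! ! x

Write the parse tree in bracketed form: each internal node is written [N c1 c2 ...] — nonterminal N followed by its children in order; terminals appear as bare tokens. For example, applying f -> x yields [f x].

e
e % t
e % t % t
e % t % t % t
t % t % t % t
f % t % t % t
x % t % t % t
x % f % t % t
x % x % t % t
x % x % f % t
x % x % x % t
x % x % x % t ^ f
x % x % x % f ^ f
x % x % x % ( e ) ^ f
x % x % x % ( t ) ^ f
x % x % x % ( f ) ^ f
x % x % x % ( x ) ^ f
x % x % x % ( x ) ^ ! f
x % x % x % ( x ) ^ ! ! f
x % x % x % ( x ) ^ ! ! x

[e [e [e [e [t [f x]]] % [t [f x]]] % [t [f x]]] % [t [t [f ( [e [t [f x]]] )]] ^ [f ! [f ! [f x]]]]]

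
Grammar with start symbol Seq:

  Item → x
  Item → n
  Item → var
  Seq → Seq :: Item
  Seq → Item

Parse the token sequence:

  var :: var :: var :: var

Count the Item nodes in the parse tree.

4

[Seq [Seq [Seq [Seq [Item var]] :: [Item var]] :: [Item var]] :: [Item var]]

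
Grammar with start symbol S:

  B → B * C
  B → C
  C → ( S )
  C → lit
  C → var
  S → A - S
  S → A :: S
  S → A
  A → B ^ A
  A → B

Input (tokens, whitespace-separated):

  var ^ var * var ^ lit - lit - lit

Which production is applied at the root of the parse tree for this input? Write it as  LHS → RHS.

S → A - S

[S [A [B [C var]] ^ [A [B [B [C var]] * [C var]] ^ [A [B [C lit]]]]] - [S [A [B [C lit]]] - [S [A [B [C lit]]]]]]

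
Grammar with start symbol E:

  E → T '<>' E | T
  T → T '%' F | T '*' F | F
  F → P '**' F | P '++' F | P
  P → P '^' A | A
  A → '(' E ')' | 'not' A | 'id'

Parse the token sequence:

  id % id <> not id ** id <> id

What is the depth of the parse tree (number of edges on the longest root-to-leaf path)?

[E [T [T [F [P [A id]]]] % [F [P [A id]]]] <> [E [T [F [P [A not [A id]]] ** [F [P [A id]]]]] <> [E [T [F [P [A id]]]]]]]

7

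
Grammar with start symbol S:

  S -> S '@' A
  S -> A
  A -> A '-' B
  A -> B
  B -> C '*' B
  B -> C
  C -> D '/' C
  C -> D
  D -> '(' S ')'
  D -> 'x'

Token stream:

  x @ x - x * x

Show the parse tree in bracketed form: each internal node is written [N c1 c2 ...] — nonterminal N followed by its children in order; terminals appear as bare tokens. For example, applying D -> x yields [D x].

[S [S [A [B [C [D x]]]]] @ [A [A [B [C [D x]]]] - [B [C [D x]] * [B [C [D x]]]]]]

S
S @ A
A @ A
B @ A
C @ A
D @ A
x @ A
x @ A - B
x @ B - B
x @ C - B
x @ D - B
x @ x - B
x @ x - C * B
x @ x - D * B
x @ x - x * B
x @ x - x * C
x @ x - x * D
x @ x - x * x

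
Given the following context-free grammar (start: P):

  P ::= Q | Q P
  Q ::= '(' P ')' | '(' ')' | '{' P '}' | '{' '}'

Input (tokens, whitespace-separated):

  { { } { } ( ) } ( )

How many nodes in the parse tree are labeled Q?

5

[P [Q { [P [Q { }] [P [Q { }] [P [Q ( )]]]] }] [P [Q ( )]]]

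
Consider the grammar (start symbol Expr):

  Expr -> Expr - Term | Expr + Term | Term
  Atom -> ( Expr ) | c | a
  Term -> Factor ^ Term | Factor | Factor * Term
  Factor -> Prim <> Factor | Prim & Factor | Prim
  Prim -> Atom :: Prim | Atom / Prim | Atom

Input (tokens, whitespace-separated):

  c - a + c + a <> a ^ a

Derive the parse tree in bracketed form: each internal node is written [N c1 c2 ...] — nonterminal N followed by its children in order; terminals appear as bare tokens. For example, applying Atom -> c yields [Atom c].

[Expr [Expr [Expr [Expr [Term [Factor [Prim [Atom c]]]]] - [Term [Factor [Prim [Atom a]]]]] + [Term [Factor [Prim [Atom c]]]]] + [Term [Factor [Prim [Atom a]] <> [Factor [Prim [Atom a]]]] ^ [Term [Factor [Prim [Atom a]]]]]]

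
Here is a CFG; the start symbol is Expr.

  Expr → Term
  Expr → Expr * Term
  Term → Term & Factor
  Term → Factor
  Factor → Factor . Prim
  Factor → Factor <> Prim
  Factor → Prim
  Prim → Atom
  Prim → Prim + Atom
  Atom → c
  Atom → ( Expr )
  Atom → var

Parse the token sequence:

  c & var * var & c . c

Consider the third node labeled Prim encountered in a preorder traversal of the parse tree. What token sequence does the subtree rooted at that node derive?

[Expr [Expr [Term [Term [Factor [Prim [Atom c]]]] & [Factor [Prim [Atom var]]]]] * [Term [Term [Factor [Prim [Atom var]]]] & [Factor [Factor [Prim [Atom c]]] . [Prim [Atom c]]]]]

var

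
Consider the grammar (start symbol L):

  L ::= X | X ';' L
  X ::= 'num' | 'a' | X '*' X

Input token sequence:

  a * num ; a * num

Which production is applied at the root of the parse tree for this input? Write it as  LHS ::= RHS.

L ::= X ';' L

[L [X [X a] * [X num]] ; [L [X [X a] * [X num]]]]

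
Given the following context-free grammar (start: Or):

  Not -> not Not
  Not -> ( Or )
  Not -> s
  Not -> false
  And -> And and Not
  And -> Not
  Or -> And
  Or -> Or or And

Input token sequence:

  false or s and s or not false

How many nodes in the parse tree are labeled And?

[Or [Or [Or [And [Not false]]] or [And [And [Not s]] and [Not s]]] or [And [Not not [Not false]]]]

4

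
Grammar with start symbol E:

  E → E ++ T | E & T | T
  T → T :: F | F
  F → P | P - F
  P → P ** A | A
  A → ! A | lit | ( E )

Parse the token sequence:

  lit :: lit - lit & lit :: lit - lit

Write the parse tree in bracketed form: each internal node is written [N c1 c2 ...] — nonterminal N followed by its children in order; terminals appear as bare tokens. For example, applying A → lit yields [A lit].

[E [E [T [T [F [P [A lit]]]] :: [F [P [A lit]] - [F [P [A lit]]]]]] & [T [T [F [P [A lit]]]] :: [F [P [A lit]] - [F [P [A lit]]]]]]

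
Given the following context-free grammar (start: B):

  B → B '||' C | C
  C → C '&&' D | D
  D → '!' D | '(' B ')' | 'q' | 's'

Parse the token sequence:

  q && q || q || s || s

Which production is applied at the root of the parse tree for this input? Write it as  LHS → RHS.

B → B '||' C

[B [B [B [B [C [C [D q]] && [D q]]] || [C [D q]]] || [C [D s]]] || [C [D s]]]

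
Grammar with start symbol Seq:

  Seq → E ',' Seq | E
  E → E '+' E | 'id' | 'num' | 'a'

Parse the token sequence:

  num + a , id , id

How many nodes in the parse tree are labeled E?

5

[Seq [E [E num] + [E a]] , [Seq [E id] , [Seq [E id]]]]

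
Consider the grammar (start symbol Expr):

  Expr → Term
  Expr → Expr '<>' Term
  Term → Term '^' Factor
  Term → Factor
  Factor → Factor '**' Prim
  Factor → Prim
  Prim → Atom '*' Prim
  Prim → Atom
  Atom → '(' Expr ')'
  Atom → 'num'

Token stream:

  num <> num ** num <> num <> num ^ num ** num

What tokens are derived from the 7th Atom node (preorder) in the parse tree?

[Expr [Expr [Expr [Expr [Term [Factor [Prim [Atom num]]]]] <> [Term [Factor [Factor [Prim [Atom num]]] ** [Prim [Atom num]]]]] <> [Term [Factor [Prim [Atom num]]]]] <> [Term [Term [Factor [Prim [Atom num]]]] ^ [Factor [Factor [Prim [Atom num]]] ** [Prim [Atom num]]]]]

num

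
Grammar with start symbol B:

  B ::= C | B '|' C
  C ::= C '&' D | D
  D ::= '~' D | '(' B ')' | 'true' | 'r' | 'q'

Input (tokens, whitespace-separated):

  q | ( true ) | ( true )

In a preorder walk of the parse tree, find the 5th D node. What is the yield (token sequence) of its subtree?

[B [B [B [C [D q]]] | [C [D ( [B [C [D true]]] )]]] | [C [D ( [B [C [D true]]] )]]]

true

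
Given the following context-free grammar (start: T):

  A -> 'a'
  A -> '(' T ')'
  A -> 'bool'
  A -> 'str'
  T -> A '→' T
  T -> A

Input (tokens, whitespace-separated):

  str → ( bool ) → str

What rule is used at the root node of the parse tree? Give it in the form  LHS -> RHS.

[T [A str] → [T [A ( [T [A bool]] )] → [T [A str]]]]

T -> A '→' T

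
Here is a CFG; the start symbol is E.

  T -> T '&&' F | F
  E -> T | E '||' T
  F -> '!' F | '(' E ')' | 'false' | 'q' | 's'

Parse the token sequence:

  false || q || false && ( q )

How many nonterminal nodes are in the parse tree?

[E [E [E [T [F false]]] || [T [F q]]] || [T [T [F false]] && [F ( [E [T [F q]]] )]]]

14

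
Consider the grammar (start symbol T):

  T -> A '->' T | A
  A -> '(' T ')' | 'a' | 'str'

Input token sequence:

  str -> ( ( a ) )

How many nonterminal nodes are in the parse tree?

8

[T [A str] -> [T [A ( [T [A ( [T [A a]] )]] )]]]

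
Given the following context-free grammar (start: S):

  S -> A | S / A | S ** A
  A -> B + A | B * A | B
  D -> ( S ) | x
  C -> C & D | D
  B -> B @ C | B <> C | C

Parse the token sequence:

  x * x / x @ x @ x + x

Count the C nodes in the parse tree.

6

[S [S [A [B [C [D x]]] * [A [B [C [D x]]]]]] / [A [B [B [B [C [D x]]] @ [C [D x]]] @ [C [D x]]] + [A [B [C [D x]]]]]]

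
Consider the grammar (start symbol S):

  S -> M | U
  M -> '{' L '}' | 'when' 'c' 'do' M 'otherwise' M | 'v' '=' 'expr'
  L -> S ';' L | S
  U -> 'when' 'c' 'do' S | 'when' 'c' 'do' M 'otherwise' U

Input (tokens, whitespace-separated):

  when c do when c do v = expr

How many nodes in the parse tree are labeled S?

3

[S [U when c do [S [U when c do [S [M v = expr]]]]]]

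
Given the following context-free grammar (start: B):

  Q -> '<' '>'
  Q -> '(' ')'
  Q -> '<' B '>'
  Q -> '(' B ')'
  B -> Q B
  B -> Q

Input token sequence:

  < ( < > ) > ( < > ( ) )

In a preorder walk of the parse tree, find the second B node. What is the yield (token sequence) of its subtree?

( < > )

[B [Q < [B [Q ( [B [Q < >]] )]] >] [B [Q ( [B [Q < >] [B [Q ( )]]] )]]]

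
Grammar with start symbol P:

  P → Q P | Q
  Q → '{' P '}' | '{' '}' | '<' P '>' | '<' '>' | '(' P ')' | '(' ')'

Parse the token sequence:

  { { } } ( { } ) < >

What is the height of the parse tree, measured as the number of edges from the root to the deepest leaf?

[P [Q { [P [Q { }]] }] [P [Q ( [P [Q { }]] )] [P [Q < >]]]]

5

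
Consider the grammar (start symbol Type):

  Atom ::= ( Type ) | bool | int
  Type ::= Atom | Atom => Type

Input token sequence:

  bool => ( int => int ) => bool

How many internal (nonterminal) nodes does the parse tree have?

[Type [Atom bool] => [Type [Atom ( [Type [Atom int] => [Type [Atom int]]] )] => [Type [Atom bool]]]]

10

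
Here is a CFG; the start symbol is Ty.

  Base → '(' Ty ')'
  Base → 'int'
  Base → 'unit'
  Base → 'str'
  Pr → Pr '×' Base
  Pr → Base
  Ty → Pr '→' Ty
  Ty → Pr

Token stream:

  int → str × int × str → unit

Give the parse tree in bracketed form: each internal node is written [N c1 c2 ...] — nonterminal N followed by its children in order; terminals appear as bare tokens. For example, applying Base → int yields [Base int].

[Ty [Pr [Base int]] → [Ty [Pr [Pr [Pr [Base str]] × [Base int]] × [Base str]] → [Ty [Pr [Base unit]]]]]

Ty
Pr → Ty
Base → Ty
int → Ty
int → Pr → Ty
int → Pr × Base → Ty
int → Pr × Base × Base → Ty
int → Base × Base × Base → Ty
int → str × Base × Base → Ty
int → str × int × Base → Ty
int → str × int × str → Ty
int → str × int × str → Pr
int → str × int × str → Base
int → str × int × str → unit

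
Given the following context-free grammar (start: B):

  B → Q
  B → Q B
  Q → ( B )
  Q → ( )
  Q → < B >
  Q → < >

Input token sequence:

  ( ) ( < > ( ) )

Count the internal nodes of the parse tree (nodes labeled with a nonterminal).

8

[B [Q ( )] [B [Q ( [B [Q < >] [B [Q ( )]]] )]]]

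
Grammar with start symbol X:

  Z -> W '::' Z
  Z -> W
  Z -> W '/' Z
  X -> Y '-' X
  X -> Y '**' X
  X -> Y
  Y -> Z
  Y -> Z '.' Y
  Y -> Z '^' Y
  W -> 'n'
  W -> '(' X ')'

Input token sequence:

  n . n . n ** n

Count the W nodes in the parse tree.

[X [Y [Z [W n]] . [Y [Z [W n]] . [Y [Z [W n]]]]] ** [X [Y [Z [W n]]]]]

4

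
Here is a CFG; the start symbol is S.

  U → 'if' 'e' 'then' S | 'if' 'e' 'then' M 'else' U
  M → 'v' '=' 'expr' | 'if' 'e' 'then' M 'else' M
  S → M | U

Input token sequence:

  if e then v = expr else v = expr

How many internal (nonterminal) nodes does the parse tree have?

4

[S [M if e then [M v = expr] else [M v = expr]]]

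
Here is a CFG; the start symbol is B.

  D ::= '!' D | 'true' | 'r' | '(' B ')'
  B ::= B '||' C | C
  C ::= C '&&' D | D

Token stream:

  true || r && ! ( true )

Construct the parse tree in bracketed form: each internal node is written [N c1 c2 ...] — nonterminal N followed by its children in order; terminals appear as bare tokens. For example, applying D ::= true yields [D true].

[B [B [C [D true]]] || [C [C [D r]] && [D ! [D ( [B [C [D true]]] )]]]]

B
B || C
C || C
D || C
true || C
true || C && D
true || D && D
true || r && D
true || r && ! D
true || r && ! ( B )
true || r && ! ( C )
true || r && ! ( D )
true || r && ! ( true )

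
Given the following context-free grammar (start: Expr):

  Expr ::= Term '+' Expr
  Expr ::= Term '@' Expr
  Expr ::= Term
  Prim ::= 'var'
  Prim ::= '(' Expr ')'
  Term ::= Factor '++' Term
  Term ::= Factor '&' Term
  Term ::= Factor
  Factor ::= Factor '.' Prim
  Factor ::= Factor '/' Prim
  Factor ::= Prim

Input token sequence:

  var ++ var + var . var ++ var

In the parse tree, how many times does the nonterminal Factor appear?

5

[Expr [Term [Factor [Prim var]] ++ [Term [Factor [Prim var]]]] + [Expr [Term [Factor [Factor [Prim var]] . [Prim var]] ++ [Term [Factor [Prim var]]]]]]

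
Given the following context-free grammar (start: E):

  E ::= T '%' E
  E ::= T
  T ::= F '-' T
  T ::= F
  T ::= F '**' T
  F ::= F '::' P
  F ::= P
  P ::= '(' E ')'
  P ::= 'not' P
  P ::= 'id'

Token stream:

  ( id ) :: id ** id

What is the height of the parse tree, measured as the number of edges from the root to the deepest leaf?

[E [T [F [F [P ( [E [T [F [P id]]]] )]] :: [P id]] ** [T [F [P id]]]]]

9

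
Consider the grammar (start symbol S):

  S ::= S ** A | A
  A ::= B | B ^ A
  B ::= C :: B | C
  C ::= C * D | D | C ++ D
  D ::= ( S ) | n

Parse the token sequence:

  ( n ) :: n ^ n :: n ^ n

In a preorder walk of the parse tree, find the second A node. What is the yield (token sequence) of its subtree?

n

[S [A [B [C [D ( [S [A [B [C [D n]]]]] )]] :: [B [C [D n]]]] ^ [A [B [C [D n]] :: [B [C [D n]]]] ^ [A [B [C [D n]]]]]]]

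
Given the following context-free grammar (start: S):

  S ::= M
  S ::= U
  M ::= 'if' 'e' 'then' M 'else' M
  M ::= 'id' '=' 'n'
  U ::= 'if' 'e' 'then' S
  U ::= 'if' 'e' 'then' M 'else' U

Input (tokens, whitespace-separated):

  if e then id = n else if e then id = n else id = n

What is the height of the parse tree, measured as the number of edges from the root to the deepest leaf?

4

[S [M if e then [M id = n] else [M if e then [M id = n] else [M id = n]]]]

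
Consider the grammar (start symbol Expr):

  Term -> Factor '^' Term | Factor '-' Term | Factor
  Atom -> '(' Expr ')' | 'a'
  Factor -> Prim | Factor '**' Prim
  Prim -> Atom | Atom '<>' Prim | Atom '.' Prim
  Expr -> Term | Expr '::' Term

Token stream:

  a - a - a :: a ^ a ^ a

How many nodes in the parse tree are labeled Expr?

[Expr [Expr [Term [Factor [Prim [Atom a]]] - [Term [Factor [Prim [Atom a]]] - [Term [Factor [Prim [Atom a]]]]]]] :: [Term [Factor [Prim [Atom a]]] ^ [Term [Factor [Prim [Atom a]]] ^ [Term [Factor [Prim [Atom a]]]]]]]

2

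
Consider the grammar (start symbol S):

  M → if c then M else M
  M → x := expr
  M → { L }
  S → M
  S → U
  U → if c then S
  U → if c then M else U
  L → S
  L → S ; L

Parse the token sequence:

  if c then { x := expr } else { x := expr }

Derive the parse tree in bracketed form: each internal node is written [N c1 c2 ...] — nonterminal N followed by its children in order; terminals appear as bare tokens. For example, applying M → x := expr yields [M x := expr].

S
M
if c then M else M
if c then { L } else M
if c then { S } else M
if c then { M } else M
if c then { x := expr } else M
if c then { x := expr } else { L }
if c then { x := expr } else { S }
if c then { x := expr } else { M }
if c then { x := expr } else { x := expr }

[S [M if c then [M { [L [S [M x := expr]]] }] else [M { [L [S [M x := expr]]] }]]]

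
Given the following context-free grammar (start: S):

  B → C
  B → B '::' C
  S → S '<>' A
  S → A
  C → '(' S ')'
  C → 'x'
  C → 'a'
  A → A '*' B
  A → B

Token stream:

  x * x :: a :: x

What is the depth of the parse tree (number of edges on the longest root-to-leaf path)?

6

[S [A [A [B [C x]]] * [B [B [B [C x]] :: [C a]] :: [C x]]]]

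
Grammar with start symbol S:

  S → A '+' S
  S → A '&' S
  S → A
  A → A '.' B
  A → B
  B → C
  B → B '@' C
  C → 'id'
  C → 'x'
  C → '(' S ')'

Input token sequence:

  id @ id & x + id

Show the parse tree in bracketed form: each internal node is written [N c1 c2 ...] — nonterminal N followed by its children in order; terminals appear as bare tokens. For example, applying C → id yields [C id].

[S [A [B [B [C id]] @ [C id]]] & [S [A [B [C x]]] + [S [A [B [C id]]]]]]

S
A & S
B & S
B @ C & S
C @ C & S
id @ C & S
id @ id & S
id @ id & A + S
id @ id & B + S
id @ id & C + S
id @ id & x + S
id @ id & x + A
id @ id & x + B
id @ id & x + C
id @ id & x + id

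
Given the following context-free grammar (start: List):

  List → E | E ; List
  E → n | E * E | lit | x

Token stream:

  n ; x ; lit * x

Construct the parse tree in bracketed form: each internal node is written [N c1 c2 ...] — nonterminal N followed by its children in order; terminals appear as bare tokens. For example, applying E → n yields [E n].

List
E ; List
n ; List
n ; E ; List
n ; x ; List
n ; x ; E
n ; x ; E * E
n ; x ; lit * E
n ; x ; lit * x

[List [E n] ; [List [E x] ; [List [E [E lit] * [E x]]]]]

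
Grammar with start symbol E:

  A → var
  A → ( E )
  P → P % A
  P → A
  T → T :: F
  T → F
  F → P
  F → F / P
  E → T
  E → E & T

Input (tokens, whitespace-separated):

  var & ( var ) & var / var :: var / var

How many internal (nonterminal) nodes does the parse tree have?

30

[E [E [E [T [F [P [A var]]]]] & [T [F [P [A ( [E [T [F [P [A var]]]]] )]]]]] & [T [T [F [F [P [A var]]] / [P [A var]]]] :: [F [F [P [A var]]] / [P [A var]]]]]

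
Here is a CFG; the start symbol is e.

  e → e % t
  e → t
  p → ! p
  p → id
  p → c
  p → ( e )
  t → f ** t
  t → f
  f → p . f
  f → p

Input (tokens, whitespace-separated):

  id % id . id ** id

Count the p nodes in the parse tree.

4

[e [e [t [f [p id]]]] % [t [f [p id] . [f [p id]]] ** [t [f [p id]]]]]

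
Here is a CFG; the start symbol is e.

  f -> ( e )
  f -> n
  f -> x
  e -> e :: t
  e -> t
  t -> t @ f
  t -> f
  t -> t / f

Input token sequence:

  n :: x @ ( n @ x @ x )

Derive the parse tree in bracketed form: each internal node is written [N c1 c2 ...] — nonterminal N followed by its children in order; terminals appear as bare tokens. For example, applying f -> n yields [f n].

e
e :: t
t :: t
f :: t
n :: t
n :: t @ f
n :: f @ f
n :: x @ f
n :: x @ ( e )
n :: x @ ( t )
n :: x @ ( t @ f )
n :: x @ ( t @ f @ f )
n :: x @ ( f @ f @ f )
n :: x @ ( n @ f @ f )
n :: x @ ( n @ x @ f )
n :: x @ ( n @ x @ x )

[e [e [t [f n]]] :: [t [t [f x]] @ [f ( [e [t [t [t [f n]] @ [f x]] @ [f x]]] )]]]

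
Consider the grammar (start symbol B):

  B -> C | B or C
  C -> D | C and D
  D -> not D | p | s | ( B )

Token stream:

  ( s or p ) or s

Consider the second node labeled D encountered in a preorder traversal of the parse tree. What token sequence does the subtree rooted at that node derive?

s

[B [B [C [D ( [B [B [C [D s]]] or [C [D p]]] )]]] or [C [D s]]]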